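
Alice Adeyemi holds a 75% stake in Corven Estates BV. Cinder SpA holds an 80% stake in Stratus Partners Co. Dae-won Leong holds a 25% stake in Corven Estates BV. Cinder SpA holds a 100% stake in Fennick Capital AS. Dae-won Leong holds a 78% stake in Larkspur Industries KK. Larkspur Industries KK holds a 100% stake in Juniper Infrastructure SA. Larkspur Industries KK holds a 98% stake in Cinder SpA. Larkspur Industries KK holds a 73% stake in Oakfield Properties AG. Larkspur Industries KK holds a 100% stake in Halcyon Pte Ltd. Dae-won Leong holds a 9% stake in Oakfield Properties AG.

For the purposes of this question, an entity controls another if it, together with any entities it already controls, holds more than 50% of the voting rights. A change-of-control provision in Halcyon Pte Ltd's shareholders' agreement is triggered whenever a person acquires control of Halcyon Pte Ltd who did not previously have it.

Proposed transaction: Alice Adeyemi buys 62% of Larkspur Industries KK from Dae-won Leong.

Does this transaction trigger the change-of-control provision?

Yes

The purchase adds only to Alice's holdings (Dae-won's stake shrinks), so Alice is the only person who could newly come to control Halcyon.
Alice holds 75% of Corven, so Alice controls Corven.
Neither Alice nor any entity Alice controls holds any voting interest in Halcyon.
So before the transaction, Alice does not control Halcyon.
After the purchase, Alice holds 62% of Larkspur directly, and Dae-won's stake falls to 16%.
Alice holds 62% of Larkspur, so Alice controls Larkspur.
Larkspur holds 100% of Halcyon, so Alice controls Halcyon.
Alice did not control Halcyon before and does after, so the clause is triggered.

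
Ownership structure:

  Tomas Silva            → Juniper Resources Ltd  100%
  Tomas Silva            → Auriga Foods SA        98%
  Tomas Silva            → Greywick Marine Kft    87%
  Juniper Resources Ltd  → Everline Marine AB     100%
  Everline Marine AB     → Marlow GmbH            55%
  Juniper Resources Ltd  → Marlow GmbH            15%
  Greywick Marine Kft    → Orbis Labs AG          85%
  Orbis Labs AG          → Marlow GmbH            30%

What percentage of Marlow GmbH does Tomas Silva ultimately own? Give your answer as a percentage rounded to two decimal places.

92.19%

Tomas reaches Marlow along 3 paths.
Via Juniper → Everline: 100% × 100% × 55% = 55%.
Via Juniper: 100% × 15% = 15%.
Via Greywick → Orbis: 87% × 85% × 30% = 22.185%.
Total: 55% + 15% + 22.185% = 92.185%.
Rounded: 92.19%.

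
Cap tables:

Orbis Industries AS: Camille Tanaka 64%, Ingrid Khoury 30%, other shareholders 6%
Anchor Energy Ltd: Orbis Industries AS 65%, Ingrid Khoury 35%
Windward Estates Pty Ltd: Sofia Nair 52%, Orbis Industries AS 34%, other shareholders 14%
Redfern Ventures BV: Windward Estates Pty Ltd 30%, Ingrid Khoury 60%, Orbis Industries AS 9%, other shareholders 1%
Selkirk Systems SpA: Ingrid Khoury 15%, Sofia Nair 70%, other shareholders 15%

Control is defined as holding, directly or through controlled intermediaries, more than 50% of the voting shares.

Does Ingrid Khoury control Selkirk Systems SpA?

No

Ingrid holds 60% of Redfern, so Ingrid controls Redfern.
In Selkirk, Ingrid's side holds only 15%, not > 50%.
So Ingrid does not control Selkirk.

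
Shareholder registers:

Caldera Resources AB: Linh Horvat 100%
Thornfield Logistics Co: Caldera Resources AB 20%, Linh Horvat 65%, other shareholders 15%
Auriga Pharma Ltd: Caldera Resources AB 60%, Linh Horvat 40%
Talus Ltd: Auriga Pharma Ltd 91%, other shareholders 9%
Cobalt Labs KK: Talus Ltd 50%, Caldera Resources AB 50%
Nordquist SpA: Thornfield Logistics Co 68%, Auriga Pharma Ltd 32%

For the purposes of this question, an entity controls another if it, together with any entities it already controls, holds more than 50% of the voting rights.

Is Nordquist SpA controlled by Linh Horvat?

Yes

Linh holds 100% of Caldera, so Linh controls Caldera.
Caldera and Linh together hold 20% + 65% = 85% of Thornfield, so Linh controls Thornfield.
Caldera and Linh together hold 60% + 40% = 100% of Auriga, so Linh controls Auriga.
Thornfield and Auriga together hold 68% + 32% = 100% of Nordquist, so Linh controls Nordquist.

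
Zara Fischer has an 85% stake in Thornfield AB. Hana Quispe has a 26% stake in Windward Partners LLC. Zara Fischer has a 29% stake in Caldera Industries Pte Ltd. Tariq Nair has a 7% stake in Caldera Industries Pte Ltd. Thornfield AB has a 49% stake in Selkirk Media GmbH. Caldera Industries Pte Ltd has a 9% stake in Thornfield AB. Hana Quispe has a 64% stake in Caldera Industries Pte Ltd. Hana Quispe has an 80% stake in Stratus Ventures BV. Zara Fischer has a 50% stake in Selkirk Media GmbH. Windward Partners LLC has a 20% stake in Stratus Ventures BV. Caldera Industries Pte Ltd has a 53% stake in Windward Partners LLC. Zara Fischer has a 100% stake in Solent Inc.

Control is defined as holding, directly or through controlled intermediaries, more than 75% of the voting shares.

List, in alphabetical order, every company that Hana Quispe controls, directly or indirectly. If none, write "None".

Hana holds 80% of Stratus, so Hana controls Stratus.
No other company's threshold is met.

Stratus Ventures BV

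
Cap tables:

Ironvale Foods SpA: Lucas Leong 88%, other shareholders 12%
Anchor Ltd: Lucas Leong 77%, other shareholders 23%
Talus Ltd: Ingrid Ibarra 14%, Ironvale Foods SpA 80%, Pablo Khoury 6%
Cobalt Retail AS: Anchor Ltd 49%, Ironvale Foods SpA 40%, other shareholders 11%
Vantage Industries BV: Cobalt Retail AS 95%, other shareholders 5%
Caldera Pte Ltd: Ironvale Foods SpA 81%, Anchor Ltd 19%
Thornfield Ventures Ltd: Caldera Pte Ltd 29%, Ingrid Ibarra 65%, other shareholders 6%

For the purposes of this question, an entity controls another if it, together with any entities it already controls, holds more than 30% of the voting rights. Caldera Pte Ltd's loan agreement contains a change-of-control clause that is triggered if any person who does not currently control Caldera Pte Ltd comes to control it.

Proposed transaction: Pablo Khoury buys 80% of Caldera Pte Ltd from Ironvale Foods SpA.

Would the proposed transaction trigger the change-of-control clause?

Yes

The purchase adds only to Pablo's holdings (Ironvale's stake shrinks), so Pablo is the only person who could newly come to control Caldera.
Pablo's largest direct stake is 6% in Talus, which does not meet the threshold, so Pablo controls no company.
Neither Pablo nor any entity Pablo controls holds any voting interest in Caldera.
So before the transaction, Pablo does not control Caldera.
After the purchase, Pablo holds 80% of Caldera directly, and Ironvale's stake falls to 1%.
Pablo holds 80% of Caldera, so Pablo controls Caldera.
Pablo did not control Caldera before and does after, so the clause is triggered.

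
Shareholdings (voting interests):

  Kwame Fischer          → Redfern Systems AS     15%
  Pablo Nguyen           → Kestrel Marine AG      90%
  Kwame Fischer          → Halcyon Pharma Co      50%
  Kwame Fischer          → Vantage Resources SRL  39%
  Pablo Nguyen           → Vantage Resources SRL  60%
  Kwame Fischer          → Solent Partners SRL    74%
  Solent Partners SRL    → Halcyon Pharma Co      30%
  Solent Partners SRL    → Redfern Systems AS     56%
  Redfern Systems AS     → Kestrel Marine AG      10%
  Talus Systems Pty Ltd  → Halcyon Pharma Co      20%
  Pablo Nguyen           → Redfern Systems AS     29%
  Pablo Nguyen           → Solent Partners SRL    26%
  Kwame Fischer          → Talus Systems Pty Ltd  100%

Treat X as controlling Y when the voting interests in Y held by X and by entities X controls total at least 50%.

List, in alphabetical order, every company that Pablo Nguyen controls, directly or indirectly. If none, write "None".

Pablo holds 60% of Vantage, so Pablo controls Vantage.
Pablo holds 90% of Kestrel, so Pablo controls Kestrel.
No other company's threshold is met.

Kestrel Marine AG, Vantage Resources SRL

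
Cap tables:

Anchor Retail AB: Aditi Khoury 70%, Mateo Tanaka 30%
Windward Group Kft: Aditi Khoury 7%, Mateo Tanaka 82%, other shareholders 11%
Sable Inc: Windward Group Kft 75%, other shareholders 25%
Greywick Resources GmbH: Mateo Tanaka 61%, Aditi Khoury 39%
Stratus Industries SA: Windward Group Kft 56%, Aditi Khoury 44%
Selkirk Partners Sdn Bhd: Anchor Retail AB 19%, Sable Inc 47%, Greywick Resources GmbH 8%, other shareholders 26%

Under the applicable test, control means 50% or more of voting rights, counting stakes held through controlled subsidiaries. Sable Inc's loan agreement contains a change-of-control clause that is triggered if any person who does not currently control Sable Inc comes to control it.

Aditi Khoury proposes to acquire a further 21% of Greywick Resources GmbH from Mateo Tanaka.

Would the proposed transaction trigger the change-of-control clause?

No

The purchase adds only to Aditi's holdings (Mateo's stake shrinks), so Aditi is the only person who could newly come to control Sable.
Aditi holds 70% of Anchor, so Aditi controls Anchor.
Neither Aditi nor any entity Aditi controls holds any voting interest in Sable.
So before the transaction, Aditi does not control Sable.
After the purchase, Aditi's direct stake in Greywick rises to 39% + 21% = 60%, and Mateo's stake falls to 40%.
Aditi holds 60% of Greywick, so Aditi controls Greywick.
After the transaction, neither Aditi nor any entity Aditi controls holds a voting interest in Sable, so Aditi still does not control it.
No new person acquires control, so the clause is not triggered.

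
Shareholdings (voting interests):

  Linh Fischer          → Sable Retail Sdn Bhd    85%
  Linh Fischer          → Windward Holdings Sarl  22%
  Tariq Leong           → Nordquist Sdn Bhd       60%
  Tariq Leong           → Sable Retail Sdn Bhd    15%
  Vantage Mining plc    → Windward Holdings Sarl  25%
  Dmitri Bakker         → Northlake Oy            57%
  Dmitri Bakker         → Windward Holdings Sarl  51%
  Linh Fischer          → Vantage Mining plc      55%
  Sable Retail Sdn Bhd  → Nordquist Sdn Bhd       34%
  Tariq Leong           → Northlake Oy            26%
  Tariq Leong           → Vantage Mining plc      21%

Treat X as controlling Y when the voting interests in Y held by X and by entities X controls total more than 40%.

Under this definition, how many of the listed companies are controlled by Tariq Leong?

Tariq holds 60% of Nordquist, so Tariq controls Nordquist.
No other company's threshold is met.
Tariq controls 1 company.

1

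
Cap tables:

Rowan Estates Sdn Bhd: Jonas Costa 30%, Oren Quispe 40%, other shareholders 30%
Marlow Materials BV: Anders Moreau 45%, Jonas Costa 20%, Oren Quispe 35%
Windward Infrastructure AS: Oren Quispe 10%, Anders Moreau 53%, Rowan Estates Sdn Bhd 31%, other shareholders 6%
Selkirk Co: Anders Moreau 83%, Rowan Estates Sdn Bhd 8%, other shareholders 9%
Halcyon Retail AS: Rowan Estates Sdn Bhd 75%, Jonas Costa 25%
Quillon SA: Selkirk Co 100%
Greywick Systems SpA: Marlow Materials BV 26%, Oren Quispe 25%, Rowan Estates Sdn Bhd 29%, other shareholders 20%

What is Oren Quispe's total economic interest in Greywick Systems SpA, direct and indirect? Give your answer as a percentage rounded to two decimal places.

Oren reaches Greywick along 3 paths.
Via Marlow: 35% × 26% = 9.1%.
Direct stake: 25% = 25%.
Via Rowan: 40% × 29% = 11.6%.
Total: 9.1% + 25% + 11.6% = 45.7%.
Rounded: 45.70%.

45.70%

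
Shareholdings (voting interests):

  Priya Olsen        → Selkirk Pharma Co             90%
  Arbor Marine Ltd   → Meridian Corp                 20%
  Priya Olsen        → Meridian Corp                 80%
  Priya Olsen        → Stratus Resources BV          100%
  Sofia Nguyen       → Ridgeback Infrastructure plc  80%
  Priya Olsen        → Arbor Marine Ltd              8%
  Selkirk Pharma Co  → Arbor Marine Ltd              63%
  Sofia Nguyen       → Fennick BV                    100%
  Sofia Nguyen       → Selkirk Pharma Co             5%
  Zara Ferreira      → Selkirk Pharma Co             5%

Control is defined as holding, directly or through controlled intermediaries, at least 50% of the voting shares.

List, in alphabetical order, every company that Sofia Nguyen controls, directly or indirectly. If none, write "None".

Sofia holds 80% of Ridgeback, so Sofia controls Ridgeback.
Sofia holds 100% of Fennick, so Sofia controls Fennick.
No other company's threshold is met.

Fennick BV, Ridgeback Infrastructure plc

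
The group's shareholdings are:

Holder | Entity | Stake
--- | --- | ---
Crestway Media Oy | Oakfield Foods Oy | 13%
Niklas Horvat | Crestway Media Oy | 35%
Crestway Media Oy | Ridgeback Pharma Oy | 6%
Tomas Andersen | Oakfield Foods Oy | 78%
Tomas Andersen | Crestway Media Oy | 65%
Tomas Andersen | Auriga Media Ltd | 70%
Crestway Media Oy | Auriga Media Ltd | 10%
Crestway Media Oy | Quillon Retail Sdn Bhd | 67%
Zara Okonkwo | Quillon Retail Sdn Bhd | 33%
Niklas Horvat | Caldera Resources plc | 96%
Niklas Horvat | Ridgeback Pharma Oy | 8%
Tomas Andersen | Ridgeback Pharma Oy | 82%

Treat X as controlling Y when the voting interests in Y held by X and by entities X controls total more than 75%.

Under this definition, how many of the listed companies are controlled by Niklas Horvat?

Niklas holds 96% of Caldera, so Niklas controls Caldera.
No other company's threshold is met.
Niklas controls 1 company.

1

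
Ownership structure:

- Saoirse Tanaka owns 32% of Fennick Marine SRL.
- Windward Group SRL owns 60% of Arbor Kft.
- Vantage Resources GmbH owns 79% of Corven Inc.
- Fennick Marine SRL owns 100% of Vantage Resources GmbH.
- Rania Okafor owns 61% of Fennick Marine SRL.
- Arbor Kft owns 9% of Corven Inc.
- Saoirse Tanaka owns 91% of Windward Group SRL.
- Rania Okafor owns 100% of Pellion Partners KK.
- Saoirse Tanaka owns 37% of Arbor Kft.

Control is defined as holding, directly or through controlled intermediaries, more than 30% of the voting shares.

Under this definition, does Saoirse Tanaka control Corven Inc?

Yes

Saoirse holds 32% of Fennick, so Saoirse controls Fennick.
Fennick holds 100% of Vantage, so Saoirse controls Vantage.
Saoirse holds 91% of Windward, so Saoirse controls Windward.
Windward and Saoirse together hold 60% + 37% = 97% of Arbor, so Saoirse controls Arbor.
Vantage and Arbor together hold 79% + 9% = 88% of Corven, so Saoirse controls Corven.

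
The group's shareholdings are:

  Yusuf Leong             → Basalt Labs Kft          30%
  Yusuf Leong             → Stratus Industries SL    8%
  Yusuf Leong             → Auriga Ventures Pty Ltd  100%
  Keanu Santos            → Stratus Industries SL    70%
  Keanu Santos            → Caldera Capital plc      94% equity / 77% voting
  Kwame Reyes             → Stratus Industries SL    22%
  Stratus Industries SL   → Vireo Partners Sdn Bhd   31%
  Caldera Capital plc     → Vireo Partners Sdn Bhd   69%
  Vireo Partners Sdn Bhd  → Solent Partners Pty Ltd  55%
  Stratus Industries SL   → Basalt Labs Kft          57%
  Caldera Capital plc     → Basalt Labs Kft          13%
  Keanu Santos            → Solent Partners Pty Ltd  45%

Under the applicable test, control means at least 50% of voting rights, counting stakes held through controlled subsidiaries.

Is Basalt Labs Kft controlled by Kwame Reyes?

No

Kwame's largest direct stake is 22% in Stratus, which does not meet the threshold, so Kwame controls no company.
Neither Kwame nor any entity Kwame controls holds any voting interest in Basalt.
So Kwame does not control Basalt.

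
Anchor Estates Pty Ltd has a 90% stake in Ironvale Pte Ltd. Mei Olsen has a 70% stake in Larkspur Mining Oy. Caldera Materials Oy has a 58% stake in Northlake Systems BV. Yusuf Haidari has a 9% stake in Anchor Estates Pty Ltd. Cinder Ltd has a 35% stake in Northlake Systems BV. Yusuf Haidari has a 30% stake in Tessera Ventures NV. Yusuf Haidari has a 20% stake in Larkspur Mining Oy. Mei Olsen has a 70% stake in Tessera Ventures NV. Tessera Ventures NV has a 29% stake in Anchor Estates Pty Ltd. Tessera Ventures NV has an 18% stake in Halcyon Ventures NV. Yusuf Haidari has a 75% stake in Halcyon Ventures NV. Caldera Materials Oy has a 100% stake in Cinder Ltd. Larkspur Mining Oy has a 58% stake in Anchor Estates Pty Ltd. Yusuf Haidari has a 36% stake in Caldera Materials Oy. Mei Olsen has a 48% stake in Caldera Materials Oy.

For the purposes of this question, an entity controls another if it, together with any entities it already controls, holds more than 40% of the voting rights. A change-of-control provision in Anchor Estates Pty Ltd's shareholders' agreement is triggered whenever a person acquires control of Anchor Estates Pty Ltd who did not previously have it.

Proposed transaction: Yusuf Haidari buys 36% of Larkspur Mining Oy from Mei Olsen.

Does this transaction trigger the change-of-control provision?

Yes

The purchase adds only to Yusuf's holdings (Mei's stake shrinks), so Yusuf is the only person who could newly come to control Anchor.
Yusuf holds 75% of Halcyon, so Yusuf controls Halcyon.
In Anchor, Yusuf's side holds only 9%, not > 40%.
So before the transaction, Yusuf does not control Anchor.
After the purchase, Yusuf's direct stake in Larkspur rises to 20% + 36% = 56%, and Mei's stake falls to 34%.
Yusuf holds 56% of Larkspur, so Yusuf controls Larkspur.
Larkspur and Yusuf together hold 58% + 9% = 67% of Anchor, so Yusuf controls Anchor.
Yusuf did not control Anchor before and does after, so the clause is triggered.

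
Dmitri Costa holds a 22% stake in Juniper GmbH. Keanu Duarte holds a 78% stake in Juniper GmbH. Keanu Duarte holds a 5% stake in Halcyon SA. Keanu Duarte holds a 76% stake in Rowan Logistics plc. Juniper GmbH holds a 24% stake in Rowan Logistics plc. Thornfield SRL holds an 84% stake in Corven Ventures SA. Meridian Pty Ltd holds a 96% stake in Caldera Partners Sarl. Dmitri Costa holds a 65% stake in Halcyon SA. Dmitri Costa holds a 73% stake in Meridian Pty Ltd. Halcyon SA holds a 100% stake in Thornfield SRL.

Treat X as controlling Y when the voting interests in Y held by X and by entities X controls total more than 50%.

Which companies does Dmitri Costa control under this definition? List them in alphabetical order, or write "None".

Dmitri holds 65% of Halcyon, so Dmitri controls Halcyon.
Halcyon holds 100% of Thornfield, so Dmitri controls Thornfield.
Thornfield holds 84% of Corven, so Dmitri controls Corven.
Dmitri holds 73% of Meridian, so Dmitri controls Meridian.
Meridian holds 96% of Caldera, so Dmitri controls Caldera.
No other company's threshold is met.

Caldera Partners Sarl, Corven Ventures SA, Halcyon SA, Meridian Pty Ltd, Thornfield SRL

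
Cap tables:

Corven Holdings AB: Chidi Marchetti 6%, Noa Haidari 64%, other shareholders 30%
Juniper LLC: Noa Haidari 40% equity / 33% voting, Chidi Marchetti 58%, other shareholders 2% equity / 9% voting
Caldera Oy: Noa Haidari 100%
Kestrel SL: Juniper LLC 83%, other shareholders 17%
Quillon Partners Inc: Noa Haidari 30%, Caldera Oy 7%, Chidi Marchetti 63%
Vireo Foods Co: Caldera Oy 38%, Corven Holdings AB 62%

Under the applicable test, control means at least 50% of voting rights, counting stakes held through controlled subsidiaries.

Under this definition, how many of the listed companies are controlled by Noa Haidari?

3

Noa holds 64% of Corven, so Noa controls Corven.
Noa holds 100% of Caldera, so Noa controls Caldera.
Caldera and Corven together hold 38% + 62% = 100% of Vireo, so Noa controls Vireo.
No other company's threshold is met.
Noa controls 3 companies.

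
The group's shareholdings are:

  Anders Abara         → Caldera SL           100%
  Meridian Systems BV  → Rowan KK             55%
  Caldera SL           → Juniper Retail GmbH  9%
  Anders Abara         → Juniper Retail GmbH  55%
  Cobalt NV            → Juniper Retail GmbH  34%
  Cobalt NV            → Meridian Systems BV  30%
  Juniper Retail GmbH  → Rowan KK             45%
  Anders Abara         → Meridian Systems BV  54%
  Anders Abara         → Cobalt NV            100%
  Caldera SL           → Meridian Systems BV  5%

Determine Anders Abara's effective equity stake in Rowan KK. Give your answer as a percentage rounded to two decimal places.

93.05%

Anders reaches Rowan along 6 paths.
Via Cobalt → Meridian: 100% × 30% × 55% = 16.5%.
Via Meridian: 54% × 55% = 29.7%.
Via Caldera → Meridian: 100% × 5% × 55% = 2.75%.
Via Juniper: 55% × 45% = 24.75%.
Via Cobalt → Juniper: 100% × 34% × 45% = 15.3%.
Via Caldera → Juniper: 100% × 9% × 45% = 4.05%.
Total: 16.5% + 29.7% + 2.75% + 24.75% + 15.3% + 4.05% = 93.05%.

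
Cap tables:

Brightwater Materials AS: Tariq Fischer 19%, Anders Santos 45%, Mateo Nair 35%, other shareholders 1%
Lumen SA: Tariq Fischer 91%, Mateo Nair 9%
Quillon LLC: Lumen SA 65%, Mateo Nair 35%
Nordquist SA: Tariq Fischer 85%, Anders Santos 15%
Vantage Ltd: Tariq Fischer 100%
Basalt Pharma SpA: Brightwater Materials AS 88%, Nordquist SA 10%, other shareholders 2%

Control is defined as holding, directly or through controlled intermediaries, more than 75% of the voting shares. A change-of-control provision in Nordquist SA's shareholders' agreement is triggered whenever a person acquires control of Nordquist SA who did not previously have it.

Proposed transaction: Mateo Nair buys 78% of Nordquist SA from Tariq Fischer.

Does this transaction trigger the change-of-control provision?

Yes

The purchase adds only to Mateo's holdings (Tariq's stake shrinks), so Mateo is the only person who could newly come to control Nordquist.
Mateo's largest direct stake is 35% in Brightwater, which does not meet the threshold, so Mateo controls no company.
Neither Mateo nor any entity Mateo controls holds any voting interest in Nordquist.
So before the transaction, Mateo does not control Nordquist.
After the purchase, Mateo holds 78% of Nordquist directly, and Tariq's stake falls to 7%.
Mateo holds 78% of Nordquist, so Mateo controls Nordquist.
Mateo did not control Nordquist before and does after, so the clause is triggered.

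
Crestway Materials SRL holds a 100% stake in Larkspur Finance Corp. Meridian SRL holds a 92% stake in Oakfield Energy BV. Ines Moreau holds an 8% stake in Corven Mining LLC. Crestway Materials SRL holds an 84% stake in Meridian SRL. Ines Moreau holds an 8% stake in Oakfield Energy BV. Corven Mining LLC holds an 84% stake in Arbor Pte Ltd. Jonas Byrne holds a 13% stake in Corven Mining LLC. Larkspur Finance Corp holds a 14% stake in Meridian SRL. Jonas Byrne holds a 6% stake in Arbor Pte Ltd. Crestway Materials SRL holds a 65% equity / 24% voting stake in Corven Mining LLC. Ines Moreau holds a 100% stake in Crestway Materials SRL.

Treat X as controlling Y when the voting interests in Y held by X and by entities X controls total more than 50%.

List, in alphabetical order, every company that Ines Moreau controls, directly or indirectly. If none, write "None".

Crestway Materials SRL, Larkspur Finance Corp, Meridian SRL, Oakfield Energy BV

Ines holds 100% of Crestway, so Ines controls Crestway.
Crestway holds 100% of Larkspur, so Ines controls Larkspur.
Crestway and Larkspur together hold 84% + 14% = 98% of Meridian, so Ines controls Meridian.
Ines and Meridian together hold 8% + 92% = 100% of Oakfield, so Ines controls Oakfield.
No other company's threshold is met.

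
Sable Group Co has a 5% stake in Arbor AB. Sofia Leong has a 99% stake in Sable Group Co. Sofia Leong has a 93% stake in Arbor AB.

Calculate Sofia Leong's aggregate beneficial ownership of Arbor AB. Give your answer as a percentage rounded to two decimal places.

Sofia reaches Arbor along 2 paths.
Direct stake: 93% = 93%.
Via Sable: 99% × 5% = 4.95%.
Total: 93% + 4.95% = 97.95%.

97.95%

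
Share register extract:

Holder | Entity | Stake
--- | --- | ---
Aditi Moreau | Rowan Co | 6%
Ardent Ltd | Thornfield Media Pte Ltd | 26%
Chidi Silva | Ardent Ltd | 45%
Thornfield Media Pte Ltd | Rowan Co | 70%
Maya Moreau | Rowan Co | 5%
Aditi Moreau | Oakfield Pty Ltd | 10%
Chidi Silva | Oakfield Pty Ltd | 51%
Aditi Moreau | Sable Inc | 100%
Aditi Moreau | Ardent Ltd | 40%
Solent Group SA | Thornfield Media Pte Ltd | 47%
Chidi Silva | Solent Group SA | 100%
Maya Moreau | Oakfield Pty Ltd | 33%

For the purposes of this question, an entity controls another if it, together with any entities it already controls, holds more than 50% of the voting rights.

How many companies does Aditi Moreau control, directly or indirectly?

Aditi holds 100% of Sable, so Aditi controls Sable.
No other company's threshold is met.
Aditi controls 1 company.

1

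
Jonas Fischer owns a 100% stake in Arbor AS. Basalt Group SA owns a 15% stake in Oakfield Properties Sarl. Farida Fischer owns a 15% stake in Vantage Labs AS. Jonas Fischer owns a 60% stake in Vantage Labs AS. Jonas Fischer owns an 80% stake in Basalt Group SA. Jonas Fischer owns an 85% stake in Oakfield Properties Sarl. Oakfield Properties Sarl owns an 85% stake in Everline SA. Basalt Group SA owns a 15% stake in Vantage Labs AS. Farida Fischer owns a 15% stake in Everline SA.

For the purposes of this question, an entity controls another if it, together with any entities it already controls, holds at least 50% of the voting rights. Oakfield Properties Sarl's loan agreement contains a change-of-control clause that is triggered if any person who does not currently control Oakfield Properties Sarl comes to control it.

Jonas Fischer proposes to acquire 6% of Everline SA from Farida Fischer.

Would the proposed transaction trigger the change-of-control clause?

The purchase adds only to Jonas's holdings (Farida's stake shrinks), so Jonas is the only person who could newly come to control Oakfield.
Jonas holds 80% of Basalt, so Jonas controls Basalt.
Jonas and Basalt together hold 85% + 15% = 100% of Oakfield, so Jonas controls Oakfield.
So Jonas already controls Oakfield before the transaction.
After the purchase, Jonas holds 6% of Everline directly, and Farida's stake falls to 9%.
Jonas controlled Oakfield already, so this is not a new person acquiring control; every other person's position is unchanged or reduced.
No new person acquires control, so the clause is not triggered.

No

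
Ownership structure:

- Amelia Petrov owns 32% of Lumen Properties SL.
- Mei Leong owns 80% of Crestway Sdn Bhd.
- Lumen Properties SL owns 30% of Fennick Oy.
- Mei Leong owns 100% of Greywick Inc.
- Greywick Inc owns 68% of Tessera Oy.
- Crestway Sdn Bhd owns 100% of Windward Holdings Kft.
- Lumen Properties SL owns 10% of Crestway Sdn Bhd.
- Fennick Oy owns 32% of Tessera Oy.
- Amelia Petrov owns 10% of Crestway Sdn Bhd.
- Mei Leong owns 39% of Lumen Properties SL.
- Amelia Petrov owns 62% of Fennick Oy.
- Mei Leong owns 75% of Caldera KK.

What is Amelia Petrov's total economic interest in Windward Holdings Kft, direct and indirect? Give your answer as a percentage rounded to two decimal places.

13.20%

Amelia reaches Windward along 2 paths.
Via Crestway: 10% × 100% = 10%.
Via Lumen → Crestway: 32% × 10% × 100% = 3.2%.
Total: 10% + 3.2% = 13.2%.
Rounded: 13.20%.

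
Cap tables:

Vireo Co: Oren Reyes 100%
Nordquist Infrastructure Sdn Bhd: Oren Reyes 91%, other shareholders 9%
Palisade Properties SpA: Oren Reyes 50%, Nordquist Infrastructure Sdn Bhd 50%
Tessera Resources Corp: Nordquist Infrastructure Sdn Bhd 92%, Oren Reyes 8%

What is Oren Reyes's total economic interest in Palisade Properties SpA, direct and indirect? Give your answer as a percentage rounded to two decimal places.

95.50%

Oren reaches Palisade along 2 paths.
Direct stake: 50% = 50%.
Via Nordquist: 91% × 50% = 45.5%.
Total: 50% + 45.5% = 95.5%.
Rounded: 95.50%.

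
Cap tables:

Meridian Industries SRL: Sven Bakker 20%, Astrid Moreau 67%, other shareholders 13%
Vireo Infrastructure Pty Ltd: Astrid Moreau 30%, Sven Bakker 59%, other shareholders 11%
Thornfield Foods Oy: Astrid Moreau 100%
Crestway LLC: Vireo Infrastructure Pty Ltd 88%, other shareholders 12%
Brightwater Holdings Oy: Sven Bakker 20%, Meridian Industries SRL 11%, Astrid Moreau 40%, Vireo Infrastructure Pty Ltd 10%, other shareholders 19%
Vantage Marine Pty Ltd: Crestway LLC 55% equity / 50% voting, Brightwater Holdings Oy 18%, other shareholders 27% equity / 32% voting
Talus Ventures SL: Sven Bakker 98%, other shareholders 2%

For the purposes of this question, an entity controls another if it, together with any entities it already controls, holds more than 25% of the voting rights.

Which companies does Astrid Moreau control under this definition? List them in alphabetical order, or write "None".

Astrid holds 67% of Meridian, so Astrid controls Meridian.
Astrid holds 30% of Vireo, so Astrid controls Vireo.
Astrid holds 100% of Thornfield, so Astrid controls Thornfield.
Vireo holds 88% of Crestway, so Astrid controls Crestway.
Meridian and Astrid and Vireo together hold 11% + 40% + 10% = 61% of Brightwater, so Astrid controls Brightwater.
Crestway and Brightwater together hold 50% + 18% = 68% of Vantage, so Astrid controls Vantage.
No other company's threshold is met.

Brightwater Holdings Oy, Crestway LLC, Meridian Industries SRL, Thornfield Foods Oy, Vantage Marine Pty Ltd, Vireo Infrastructure Pty Ltd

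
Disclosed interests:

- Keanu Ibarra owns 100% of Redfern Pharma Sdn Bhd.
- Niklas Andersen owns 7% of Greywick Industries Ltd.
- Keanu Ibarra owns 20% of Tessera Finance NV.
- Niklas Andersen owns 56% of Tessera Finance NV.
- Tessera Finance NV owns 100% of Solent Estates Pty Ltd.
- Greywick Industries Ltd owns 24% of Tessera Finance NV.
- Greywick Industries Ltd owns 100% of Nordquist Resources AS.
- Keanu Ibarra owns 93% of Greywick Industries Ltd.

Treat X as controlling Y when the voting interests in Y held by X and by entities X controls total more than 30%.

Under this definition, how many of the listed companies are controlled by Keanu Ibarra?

5

Keanu holds 93% of Greywick, so Keanu controls Greywick.
Greywick and Keanu together hold 24% + 20% = 44% of Tessera, so Keanu controls Tessera.
Greywick holds 100% of Nordquist, so Keanu controls Nordquist.
Keanu holds 100% of Redfern, so Keanu controls Redfern.
Tessera holds 100% of Solent, so Keanu controls Solent.
Keanu controls 5 companies.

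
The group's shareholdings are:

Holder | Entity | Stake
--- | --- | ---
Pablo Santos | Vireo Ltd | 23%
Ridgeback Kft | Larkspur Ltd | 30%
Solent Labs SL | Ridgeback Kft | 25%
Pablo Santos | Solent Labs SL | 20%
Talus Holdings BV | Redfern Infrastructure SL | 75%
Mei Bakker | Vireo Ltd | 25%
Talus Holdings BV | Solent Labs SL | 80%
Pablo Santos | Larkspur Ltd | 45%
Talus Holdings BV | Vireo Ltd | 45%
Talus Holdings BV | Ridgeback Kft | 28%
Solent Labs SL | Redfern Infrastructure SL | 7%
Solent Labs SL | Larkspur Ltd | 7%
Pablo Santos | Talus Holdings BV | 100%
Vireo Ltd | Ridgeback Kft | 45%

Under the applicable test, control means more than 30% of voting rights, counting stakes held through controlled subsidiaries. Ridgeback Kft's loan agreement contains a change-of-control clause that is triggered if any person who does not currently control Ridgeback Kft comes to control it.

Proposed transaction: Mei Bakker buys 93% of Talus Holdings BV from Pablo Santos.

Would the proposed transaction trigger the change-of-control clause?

Yes

The purchase adds only to Mei's holdings (Pablo's stake shrinks), so Mei is the only person who could newly come to control Ridgeback.
Mei's largest direct stake is 25% in Vireo, which does not meet the threshold, so Mei controls no company.
Neither Mei nor any entity Mei controls holds any voting interest in Ridgeback.
So before the transaction, Mei does not control Ridgeback.
After the purchase, Mei holds 93% of Talus directly, and Pablo's stake falls to 7%.
Mei holds 93% of Talus, so Mei controls Talus.
Talus holds 80% of Solent, so Mei controls Solent.
Talus and Mei together hold 45% + 25% = 70% of Vireo, so Mei controls Vireo.
Talus and Solent and Vireo together hold 28% + 25% + 45% = 98% of Ridgeback, so Mei controls Ridgeback.
Mei did not control Ridgeback before and does after, so the clause is triggered.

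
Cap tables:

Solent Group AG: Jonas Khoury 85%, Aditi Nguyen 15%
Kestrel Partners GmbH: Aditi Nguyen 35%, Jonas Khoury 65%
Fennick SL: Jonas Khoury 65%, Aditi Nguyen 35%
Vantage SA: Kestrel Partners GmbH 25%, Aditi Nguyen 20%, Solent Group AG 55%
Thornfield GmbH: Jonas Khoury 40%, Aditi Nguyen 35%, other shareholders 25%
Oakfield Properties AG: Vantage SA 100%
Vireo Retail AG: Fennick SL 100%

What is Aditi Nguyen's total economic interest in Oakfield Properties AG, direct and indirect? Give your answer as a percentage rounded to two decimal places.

Aditi reaches Oakfield along 3 paths.
Via Kestrel → Vantage: 35% × 25% × 100% = 8.75%.
Via Vantage: 20% × 100% = 20%.
Via Solent → Vantage: 15% × 55% × 100% = 8.25%.
Total: 8.75% + 20% + 8.25% = 37%.
Rounded: 37.00%.

37.00%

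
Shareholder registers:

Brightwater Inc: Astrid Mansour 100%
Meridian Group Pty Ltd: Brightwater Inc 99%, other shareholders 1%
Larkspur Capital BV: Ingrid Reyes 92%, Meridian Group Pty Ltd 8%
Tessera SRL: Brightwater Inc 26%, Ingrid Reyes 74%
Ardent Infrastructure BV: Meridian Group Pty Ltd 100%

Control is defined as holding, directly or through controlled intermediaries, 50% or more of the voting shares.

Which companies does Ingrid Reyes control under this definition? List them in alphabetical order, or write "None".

Ingrid holds 92% of Larkspur, so Ingrid controls Larkspur.
Ingrid holds 74% of Tessera, so Ingrid controls Tessera.
No other company's threshold is met.

Larkspur Capital BV, Tessera SRL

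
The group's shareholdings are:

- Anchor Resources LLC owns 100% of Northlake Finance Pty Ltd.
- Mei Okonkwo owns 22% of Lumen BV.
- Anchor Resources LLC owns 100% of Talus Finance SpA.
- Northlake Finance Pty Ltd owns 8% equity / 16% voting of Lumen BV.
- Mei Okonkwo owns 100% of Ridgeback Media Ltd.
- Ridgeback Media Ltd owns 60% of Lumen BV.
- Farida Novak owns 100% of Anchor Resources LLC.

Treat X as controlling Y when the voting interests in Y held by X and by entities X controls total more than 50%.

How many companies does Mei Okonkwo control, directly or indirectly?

2

Mei holds 100% of Ridgeback, so Mei controls Ridgeback.
Mei and Ridgeback together hold 22% + 60% = 82% of Lumen, so Mei controls Lumen.
No other company's threshold is met.
Mei controls 2 companies.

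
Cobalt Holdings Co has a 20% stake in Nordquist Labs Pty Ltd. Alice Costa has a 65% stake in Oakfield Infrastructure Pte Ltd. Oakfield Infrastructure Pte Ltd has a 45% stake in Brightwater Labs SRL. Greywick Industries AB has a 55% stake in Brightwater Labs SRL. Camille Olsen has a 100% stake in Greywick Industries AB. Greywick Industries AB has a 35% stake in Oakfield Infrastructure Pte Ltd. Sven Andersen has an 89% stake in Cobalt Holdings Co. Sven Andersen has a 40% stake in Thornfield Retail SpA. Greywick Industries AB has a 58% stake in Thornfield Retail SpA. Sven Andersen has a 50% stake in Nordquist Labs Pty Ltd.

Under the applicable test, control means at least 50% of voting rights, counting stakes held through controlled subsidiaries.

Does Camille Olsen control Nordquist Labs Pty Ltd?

No

Camille holds 100% of Greywick, so Camille controls Greywick.
Greywick holds 58% of Thornfield, so Camille controls Thornfield.
Greywick holds 55% of Brightwater, so Camille controls Brightwater.
Neither Camille nor any entity Camille controls holds any voting interest in Nordquist.
So Camille does not control Nordquist.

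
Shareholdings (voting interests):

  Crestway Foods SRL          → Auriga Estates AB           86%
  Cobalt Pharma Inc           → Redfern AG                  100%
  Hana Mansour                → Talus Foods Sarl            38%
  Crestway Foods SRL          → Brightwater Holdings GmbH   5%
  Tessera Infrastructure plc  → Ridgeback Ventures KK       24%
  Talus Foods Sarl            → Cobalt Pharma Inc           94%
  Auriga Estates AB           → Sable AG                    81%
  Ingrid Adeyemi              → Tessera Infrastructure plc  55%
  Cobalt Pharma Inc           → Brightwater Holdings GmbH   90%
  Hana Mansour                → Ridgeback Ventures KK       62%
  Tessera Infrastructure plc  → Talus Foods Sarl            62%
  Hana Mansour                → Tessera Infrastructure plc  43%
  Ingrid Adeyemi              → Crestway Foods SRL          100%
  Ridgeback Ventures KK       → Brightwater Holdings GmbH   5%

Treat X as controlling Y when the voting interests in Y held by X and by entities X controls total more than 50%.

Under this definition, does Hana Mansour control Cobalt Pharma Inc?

No

Hana holds 62% of Ridgeback, so Hana controls Ridgeback.
Neither Hana nor any entity Hana controls holds any voting interest in Cobalt.
So Hana does not control Cobalt.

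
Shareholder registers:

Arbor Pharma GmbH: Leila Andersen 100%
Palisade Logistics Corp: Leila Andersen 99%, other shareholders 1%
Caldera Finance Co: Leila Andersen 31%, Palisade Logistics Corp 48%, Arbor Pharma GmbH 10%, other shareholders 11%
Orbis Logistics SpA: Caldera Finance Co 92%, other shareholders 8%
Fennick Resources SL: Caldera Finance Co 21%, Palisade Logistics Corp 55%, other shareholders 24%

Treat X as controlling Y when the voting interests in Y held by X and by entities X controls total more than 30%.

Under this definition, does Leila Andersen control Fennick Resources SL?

Yes

Leila holds 100% of Arbor, so Leila controls Arbor.
Leila holds 99% of Palisade, so Leila controls Palisade.
Leila and Palisade and Arbor together hold 31% + 48% + 10% = 89% of Caldera, so Leila controls Caldera.
Caldera and Palisade together hold 21% + 55% = 76% of Fennick, so Leila controls Fennick.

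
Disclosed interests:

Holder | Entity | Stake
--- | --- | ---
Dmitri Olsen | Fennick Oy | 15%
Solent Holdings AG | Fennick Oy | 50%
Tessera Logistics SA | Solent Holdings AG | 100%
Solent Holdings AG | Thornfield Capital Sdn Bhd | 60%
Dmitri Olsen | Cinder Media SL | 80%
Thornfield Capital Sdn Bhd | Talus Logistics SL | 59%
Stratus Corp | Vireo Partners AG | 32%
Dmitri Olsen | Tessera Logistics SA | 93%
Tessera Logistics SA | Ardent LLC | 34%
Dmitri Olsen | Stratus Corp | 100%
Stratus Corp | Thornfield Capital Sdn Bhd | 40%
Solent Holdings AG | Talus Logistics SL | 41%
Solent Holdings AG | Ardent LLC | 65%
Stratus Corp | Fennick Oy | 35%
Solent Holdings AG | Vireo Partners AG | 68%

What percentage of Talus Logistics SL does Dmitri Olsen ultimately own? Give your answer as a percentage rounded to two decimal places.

94.65%

Dmitri reaches Talus along 3 paths.
Via Tessera → Solent: 93% × 100% × 41% = 38.13%.
Via Stratus → Thornfield: 100% × 40% × 59% = 23.6%.
Via Tessera → Solent → Thornfield: 93% × 100% × 60% × 59% = 32.922%.
Total: 38.13% + 23.6% + 32.922% = 94.652%.
Rounded: 94.65%.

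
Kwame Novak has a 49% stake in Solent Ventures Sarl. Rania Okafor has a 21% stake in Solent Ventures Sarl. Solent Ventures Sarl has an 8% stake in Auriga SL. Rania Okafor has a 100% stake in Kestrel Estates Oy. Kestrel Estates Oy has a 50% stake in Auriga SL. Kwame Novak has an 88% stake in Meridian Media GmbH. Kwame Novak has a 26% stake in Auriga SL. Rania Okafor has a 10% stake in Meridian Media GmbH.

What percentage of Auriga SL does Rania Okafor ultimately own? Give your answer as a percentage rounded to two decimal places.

Rania reaches Auriga along 2 paths.
Via Kestrel: 100% × 50% = 50%.
Via Solent: 21% × 8% = 1.68%.
Total: 50% + 1.68% = 51.68%.

51.68%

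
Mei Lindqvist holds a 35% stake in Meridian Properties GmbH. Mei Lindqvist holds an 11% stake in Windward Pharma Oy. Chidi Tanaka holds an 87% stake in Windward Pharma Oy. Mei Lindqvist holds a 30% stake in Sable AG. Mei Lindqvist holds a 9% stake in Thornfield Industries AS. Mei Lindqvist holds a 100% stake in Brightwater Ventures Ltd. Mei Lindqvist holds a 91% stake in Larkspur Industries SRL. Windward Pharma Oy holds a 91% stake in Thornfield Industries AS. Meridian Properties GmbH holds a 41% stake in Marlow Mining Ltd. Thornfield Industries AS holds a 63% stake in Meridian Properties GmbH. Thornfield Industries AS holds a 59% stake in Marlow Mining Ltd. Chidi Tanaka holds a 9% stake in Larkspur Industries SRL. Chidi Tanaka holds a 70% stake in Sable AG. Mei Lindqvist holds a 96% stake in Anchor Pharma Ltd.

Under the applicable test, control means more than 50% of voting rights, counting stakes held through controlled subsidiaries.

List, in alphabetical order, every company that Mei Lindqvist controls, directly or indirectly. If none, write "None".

Mei holds 91% of Larkspur, so Mei controls Larkspur.
Mei holds 100% of Brightwater, so Mei controls Brightwater.
Mei holds 96% of Anchor, so Mei controls Anchor.
No other company's threshold is met.

Anchor Pharma Ltd, Brightwater Ventures Ltd, Larkspur Industries SRL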